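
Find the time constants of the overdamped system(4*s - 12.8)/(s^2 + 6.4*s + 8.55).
Overdamped: real poles at -4.5, -1.9. τ = -1/pole → τ₁ = 0.2222, τ₂ = 0.5263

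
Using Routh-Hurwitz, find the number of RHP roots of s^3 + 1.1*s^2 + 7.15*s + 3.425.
Routh array:
s^3: [1, 7.15]; s^2: [1.1, 3.425]; s^1: [4.03636]; s^0: [3.425]
First column: [1, 1.1, 4.03636, 3.425]. Sign changes = RHP roots = 0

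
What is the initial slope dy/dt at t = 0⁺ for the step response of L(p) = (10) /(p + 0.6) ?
IVT: y'(0⁺) = lim_{p→∞} p²·Y(p) = lim_{p→∞} p·L(p).
deg(num) = 0, deg(den) = 1, relative degree = 1, so p·L(p) → (leading num)/(leading den) = 10/1 = 10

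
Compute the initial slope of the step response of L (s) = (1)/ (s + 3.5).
IVT: y'(0⁺) = lim_{s→∞} s²·Y(s) = lim_{s→∞} s·L(s).
deg(num) = 0, deg(den) = 1, relative degree = 1, so s·L(s) → (leading num)/(leading den) = 1/1 = 1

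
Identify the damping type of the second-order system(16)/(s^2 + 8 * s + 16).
Standard form: ωn²/(s²+2ζωn·s+ωn²) gives ωn=4, ζ=1.
Critically damped (ζ = 1)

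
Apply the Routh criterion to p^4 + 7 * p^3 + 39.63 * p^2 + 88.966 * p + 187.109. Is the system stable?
Routh array:
p^4: [1, 39.63, 187.109]; p^3: [7, 88.966]; p^2: [26.9206, 187.109]; p^1: [40.3131]; p^0: [187.109]
First column: [1, 7, 26.9206, 40.3131, 187.109]. Sign changes = 0.
Yes, stable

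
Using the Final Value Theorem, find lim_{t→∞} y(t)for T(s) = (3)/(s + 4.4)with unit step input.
FVT: lim_{t→∞} y(t) = lim_{s→0} s*Y(s) where Y(s) = T(s)/s.
= lim_{s→0} T(s) = T(0) = num(0)/den(0) = 3/4.4 = 0.6818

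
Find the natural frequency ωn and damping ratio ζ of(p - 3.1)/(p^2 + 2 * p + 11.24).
Underdamped: complex pole -1 + 3.2j. ωn = |pole| = 3.353, ζ = -Re(pole)/ωn = 0.2983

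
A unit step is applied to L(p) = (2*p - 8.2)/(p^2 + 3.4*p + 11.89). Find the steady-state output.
FVT: lim_{t→∞} y(t) = lim_{p→0} p*Y(p) where Y(p) = L(p)/p.
= lim_{p→0} L(p) = L(0) = num(0)/den(0) = -8.2/11.89 = -0.6897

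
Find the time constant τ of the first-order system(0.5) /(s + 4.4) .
First-order system: τ = -1/pole. Pole = -4.4. τ = -1/(-4.4) = 0.2273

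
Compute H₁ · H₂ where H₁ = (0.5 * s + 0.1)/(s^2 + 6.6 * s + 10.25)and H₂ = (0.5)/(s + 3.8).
Series: H = H₁ · H₂ = (n₁·n₂)/(d₁·d₂).
Num: n₁·n₂ = 0.25*s + 0.05. Den: d₁·d₂ = s^3 + 10.4*s^2 + 35.33*s + 38.95.
H(s) = (0.25*s + 0.05)/(s^3 + 10.4*s^2 + 35.33*s + 38.95)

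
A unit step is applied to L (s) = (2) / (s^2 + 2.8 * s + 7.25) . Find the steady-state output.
FVT: lim_{t→∞} y(t) = lim_{s→0} s*Y(s) where Y(s) = L(s)/s.
= lim_{s→0} L(s) = L(0) = num(0)/den(0) = 2/7.25 = 0.2759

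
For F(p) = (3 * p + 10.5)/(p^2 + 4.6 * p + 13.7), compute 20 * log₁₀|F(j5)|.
Substitute p = j*5: F(j5) = 0.344683 - 0.625866j.
|F(j5)| = sqrt(Re² + Im²) = 0.7145.
20*log₁₀(0.7145) = -2.92 dB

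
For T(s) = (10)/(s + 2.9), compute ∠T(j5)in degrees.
Substitute s = j*5: T(j5) = 0.868004 - 1.49656j.
∠T(j5) = atan2(Im, Re) = atan2(-1.49656, 0.868004) = -59.89°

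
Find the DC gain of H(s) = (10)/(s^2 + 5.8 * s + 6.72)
DC gain = H(0) = num(0)/den(0) = 10/6.72 = 1.488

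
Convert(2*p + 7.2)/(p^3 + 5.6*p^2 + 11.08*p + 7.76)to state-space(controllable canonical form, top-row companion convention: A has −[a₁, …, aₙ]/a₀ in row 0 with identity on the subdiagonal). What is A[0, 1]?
Reachable canonical form for den = p^3 + 5.6*p^2 + 11.08*p + 7.76: top row of A = -[a₁,a₂,...,aₙ]/a₀, ones on the subdiagonal, zeros elsewhere.
A = [[-5.6, -11.08, -7.76], [1, 0, 0], [0, 1, 0]].
A[0,1] = -11.08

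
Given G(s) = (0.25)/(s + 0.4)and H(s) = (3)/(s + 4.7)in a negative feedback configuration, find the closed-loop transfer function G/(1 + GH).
Closed-loop T = G/(1+GH).
Numerator: G_num * H_den = 0.25*s + 1.175.
Denominator: G_den * H_den + G_num * H_num = (s^2 + 5.1*s + 1.88) + (0.75) = s^2 + 5.1*s + 2.63.
T(s) = (0.25*s + 1.175)/(s^2 + 5.1*s + 2.63)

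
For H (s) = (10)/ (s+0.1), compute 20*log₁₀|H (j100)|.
Substitute s = j*100: H(j100) = 9.99999e-05 - 0.0999999j.
|H(j100)| = sqrt(Re² + Im²) = 0.1.
20*log₁₀(0.1) = -20.00 dB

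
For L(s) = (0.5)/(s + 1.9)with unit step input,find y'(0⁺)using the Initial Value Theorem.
IVT: y'(0⁺) = lim_{s→∞} s²·Y(s) = lim_{s→∞} s·L(s).
deg(num) = 0, deg(den) = 1, relative degree = 1, so s·L(s) → (leading num)/(leading den) = 0.5/1 = 0.5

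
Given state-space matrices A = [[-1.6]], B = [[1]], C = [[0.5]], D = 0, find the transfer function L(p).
L(p) = C(pI - A)⁻¹B + D.
Characteristic polynomial det(pI - A) = p + 1.6.
Numerator from C·adj(pI-A)·B + D·det(pI-A) = 0.5.
L(p) = (0.5)/(p + 1.6)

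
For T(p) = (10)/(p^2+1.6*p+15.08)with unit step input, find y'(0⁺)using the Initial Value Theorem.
IVT: y'(0⁺) = lim_{p→∞} p²·Y(p) = lim_{p→∞} p·T(p).
deg(num) = 0, deg(den) = 2, relative degree = 2 ≥ 2, so p·T(p) → 0. Initial slope = 0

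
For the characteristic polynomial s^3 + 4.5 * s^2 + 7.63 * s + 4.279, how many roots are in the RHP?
s^3 + 4.5*s^2 + 7.63*s + 4.279 = (s + 1.1)(s^2 + 3.4*s + 3.89). Poles: -1.1, -1.7 + 1j, -1.7 - 1j. RHP poles (Re>0): 0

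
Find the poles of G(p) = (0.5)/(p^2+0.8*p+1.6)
Set denominator = 0: p^2 + 0.8*p + 1.6 = 0 → Poles: -0.4 + 1.2j, -0.4 - 1.2j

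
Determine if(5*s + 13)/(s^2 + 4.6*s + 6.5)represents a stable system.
Denominator: s^2 + 4.6*s + 6.5. Poles: -2.3 + 1.1j, -2.3 - 1.1j. All Re(p)<0: Yes (stable)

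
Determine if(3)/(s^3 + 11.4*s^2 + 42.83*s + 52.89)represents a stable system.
Denominator: s^3 + 11.4*s^2 + 42.83*s + 52.89 = (s + 4.1)(s + 3)(s + 4.3). Poles: -3, -4.1, -4.3. All Re(p)<0: Yes (stable)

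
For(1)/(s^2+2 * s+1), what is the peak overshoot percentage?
Standard form: ωn²/(s²+2ζωn·s+ωn²) → ωn = 1, ζ = 1.
ζ ≥ 1, so the response is non-oscillatory: peak overshoot = 0%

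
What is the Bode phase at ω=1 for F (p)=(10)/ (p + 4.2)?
Substitute p = j*1: F(j1) = 2.25322 - 0.536481j.
∠F(j1) = atan2(Im, Re) = atan2(-0.536481, 2.25322) = -13.39°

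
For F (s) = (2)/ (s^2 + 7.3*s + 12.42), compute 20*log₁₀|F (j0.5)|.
Substitute s = j*0.5: F(j0.5) = 0.150776 - 0.0452204j.
|F(j0.5)| = sqrt(Re² + Im²) = 0.1574.
20*log₁₀(0.1574) = -16.06 dB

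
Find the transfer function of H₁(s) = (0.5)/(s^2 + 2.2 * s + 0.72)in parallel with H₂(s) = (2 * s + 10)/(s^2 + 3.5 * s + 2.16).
Parallel: H = H₁ + H₂ = (n₁·d₂ + n₂·d₁)/(d₁·d₂).
n₁·d₂ = 0.5*s^2 + 1.75*s + 1.08. n₂·d₁ = 2*s^3 + 14.4*s^2 + 23.44*s + 7.2. Sum = 2*s^3 + 14.9*s^2 + 25.19*s + 8.28. d₁·d₂ = s^4 + 5.7*s^3 + 10.58*s^2 + 7.272*s + 1.5552.
H(s) = (2*s^3 + 14.9*s^2 + 25.19*s + 8.28)/(s^4 + 5.7*s^3 + 10.58*s^2 + 7.272*s + 1.5552)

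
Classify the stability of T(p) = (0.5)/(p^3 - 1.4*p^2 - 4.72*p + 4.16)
Denominator: p^3 - 1.4*p^2 - 4.72*p + 4.16 = (p - 0.8)(p + 2)(p - 2.6). Poles: -2, 0.8, 2.6. Unstable (2 pole(s) in RHP)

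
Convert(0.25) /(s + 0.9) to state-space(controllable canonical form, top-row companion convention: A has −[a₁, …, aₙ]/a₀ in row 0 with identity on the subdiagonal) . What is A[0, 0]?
Reachable canonical form for den = s + 0.9: top row of A = -[a₁,a₂,...,aₙ]/a₀, ones on the subdiagonal, zeros elsewhere.
A = [[-0.9]].
A[0,0] = -0.9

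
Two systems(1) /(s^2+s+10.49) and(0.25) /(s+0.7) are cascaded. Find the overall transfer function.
Series: H = H₁ · H₂ = (n₁·n₂)/(d₁·d₂).
Num: n₁·n₂ = 0.25. Den: d₁·d₂ = s^3 + 1.7*s^2 + 11.19*s + 7.343.
H(s) = (0.25)/(s^3 + 1.7*s^2 + 11.19*s + 7.343)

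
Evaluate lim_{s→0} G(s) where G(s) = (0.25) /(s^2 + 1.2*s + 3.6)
DC gain = G(0) = num(0)/den(0) = 0.25/3.6 = 0.06944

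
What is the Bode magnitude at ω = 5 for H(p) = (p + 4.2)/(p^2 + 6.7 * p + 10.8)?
Substitute p = j*5: H(j5) = 0.081472 - 0.159908j.
|H(j5)| = sqrt(Re² + Im²) = 0.1795.
20*log₁₀(0.1795) = -14.92 dB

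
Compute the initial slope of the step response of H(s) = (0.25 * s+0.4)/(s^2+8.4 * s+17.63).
IVT: y'(0⁺) = lim_{s→∞} s²·Y(s) = lim_{s→∞} s·H(s).
deg(num) = 1, deg(den) = 2, relative degree = 1, so s·H(s) → (leading num)/(leading den) = 0.25/1 = 0.25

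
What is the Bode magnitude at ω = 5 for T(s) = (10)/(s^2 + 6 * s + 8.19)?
Substitute s = j*5: T(j5) = -0.142147 - 0.253683j.
|T(j5)| = sqrt(Re² + Im²) = 0.2908.
20*log₁₀(0.2908) = -10.73 dB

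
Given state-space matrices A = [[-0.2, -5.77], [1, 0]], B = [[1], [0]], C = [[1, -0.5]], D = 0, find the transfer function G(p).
G(p) = C(pI - A)⁻¹B + D.
Characteristic polynomial det(pI - A) = p^2 + 0.2*p + 5.77.
Numerator from C·adj(pI-A)·B + D·det(pI-A) = p - 0.5.
G(p) = (p - 0.5)/(p^2 + 0.2*p + 5.77)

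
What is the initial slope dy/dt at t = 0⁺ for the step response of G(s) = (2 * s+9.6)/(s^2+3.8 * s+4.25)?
IVT: y'(0⁺) = lim_{s→∞} s²·Y(s) = lim_{s→∞} s·G(s).
deg(num) = 1, deg(den) = 2, relative degree = 1, so s·G(s) → (leading num)/(leading den) = 2/1 = 2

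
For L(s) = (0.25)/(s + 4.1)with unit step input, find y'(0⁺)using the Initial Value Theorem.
IVT: y'(0⁺) = lim_{s→∞} s²·Y(s) = lim_{s→∞} s·L(s).
deg(num) = 0, deg(den) = 1, relative degree = 1, so s·L(s) → (leading num)/(leading den) = 0.25/1 = 0.25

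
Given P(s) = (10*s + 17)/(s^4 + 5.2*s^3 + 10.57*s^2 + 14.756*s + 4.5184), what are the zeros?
Set numerator = 0: 10*s + 17 = 0 → Zeros: -1.7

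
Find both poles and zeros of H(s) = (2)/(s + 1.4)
Set denominator = 0: s + 1.4 = 0 → Poles: -1.4
Numerator is a nonzero constant (2) → Zeros: none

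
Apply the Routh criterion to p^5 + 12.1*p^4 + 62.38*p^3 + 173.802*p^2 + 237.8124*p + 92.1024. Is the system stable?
Routh array:
p^5: [1, 62.38, 237.8124]; p^4: [12.1, 173.802, 92.1024]; p^3: [48.0162, 230.201]; p^2: [115.792, 92.1024]; p^1: [192.008]; p^0: [92.1024]
First column: [1, 12.1, 48.0162, 115.792, 192.008, 92.1024]. Sign changes = 0.
Yes, stable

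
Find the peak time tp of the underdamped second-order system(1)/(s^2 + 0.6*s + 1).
Standard form: ωn²/(s²+2ζωn·s+ωn²) → ωn = 1, ζ = 0.3.
ωd = ωn·√(1-ζ²) = 1·√(1-0.3²) = 0.9539.
tp = π/ωd = π/0.9539 = 3.293 s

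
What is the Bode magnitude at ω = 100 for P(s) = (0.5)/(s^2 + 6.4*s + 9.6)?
Substitute s = j*100: P(j100) = -4.98435e-05 - 3.19305e-06j.
|P(j100)| = sqrt(Re² + Im²) = 4.995e-05.
20*log₁₀(4.995e-05) = -86.03 dB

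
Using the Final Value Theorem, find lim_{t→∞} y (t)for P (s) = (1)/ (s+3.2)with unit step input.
FVT: lim_{t→∞} y(t) = lim_{s→0} s*Y(s) where Y(s) = P(s)/s.
= lim_{s→0} P(s) = P(0) = num(0)/den(0) = 1/3.2 = 0.3125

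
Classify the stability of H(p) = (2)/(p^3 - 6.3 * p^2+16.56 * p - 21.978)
Denominator: p^3 - 6.3*p^2 + 16.56*p - 21.978 = (p - 3.3)(p^2 - 3*p + 6.66). Poles: 1.5 + 2.1j, 1.5 - 2.1j, 3.3. Unstable (3 pole(s) in RHP)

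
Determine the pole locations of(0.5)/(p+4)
Set denominator = 0: p + 4 = 0 → Poles: -4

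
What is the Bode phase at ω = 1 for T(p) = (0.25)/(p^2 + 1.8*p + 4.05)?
Substitute p = j*1: T(j1) = 0.0607933 - 0.035878j.
∠T(j1) = atan2(Im, Re) = atan2(-0.035878, 0.0607933) = -30.55°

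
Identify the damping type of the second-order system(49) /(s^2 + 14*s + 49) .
Standard form: ωn²/(s²+2ζωn·s+ωn²) gives ωn=7, ζ=1.
Critically damped (ζ = 1)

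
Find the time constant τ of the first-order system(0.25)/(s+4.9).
First-order system: τ = -1/pole. Pole = -4.9. τ = -1/(-4.9) = 0.2041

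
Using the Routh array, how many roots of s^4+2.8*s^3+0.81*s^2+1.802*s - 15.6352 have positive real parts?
Routh array:
s^4: [1, 0.81, -15.6352]; s^3: [2.8, 1.802]; s^2: [0.166429, -15.6352]; s^1: [264.849]; s^0: [-15.6352]
First column: [1, 2.8, 0.166429, 264.849, -15.6352]. Sign changes = RHP roots = 1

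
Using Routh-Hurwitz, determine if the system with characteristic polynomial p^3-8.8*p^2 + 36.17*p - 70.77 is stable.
Routh array:
p^3: [1, 36.17]; p^2: [-8.8, -70.77]; p^1: [28.128]; p^0: [-70.77]
First column: [1, -8.8, 28.128, -70.77]. Sign changes = 3.
No, unstable (3 RHP root(s))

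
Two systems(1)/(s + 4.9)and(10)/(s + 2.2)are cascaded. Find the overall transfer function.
Series: H = H₁ · H₂ = (n₁·n₂)/(d₁·d₂).
Num: n₁·n₂ = 10. Den: d₁·d₂ = s^2 + 7.1*s + 10.78.
H(s) = (10)/(s^2 + 7.1*s + 10.78)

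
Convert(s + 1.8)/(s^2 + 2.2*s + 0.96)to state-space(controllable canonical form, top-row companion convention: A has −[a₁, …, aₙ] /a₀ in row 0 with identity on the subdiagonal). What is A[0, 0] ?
Reachable canonical form for den = s^2 + 2.2*s + 0.96: top row of A = -[a₁,a₂,...,aₙ]/a₀, ones on the subdiagonal, zeros elsewhere.
A = [[-2.2, -0.96], [1, 0]].
A[0,0] = -2.2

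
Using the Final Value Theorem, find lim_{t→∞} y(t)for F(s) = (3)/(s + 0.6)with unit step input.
FVT: lim_{t→∞} y(t) = lim_{s→0} s*Y(s) where Y(s) = F(s)/s.
= lim_{s→0} F(s) = F(0) = num(0)/den(0) = 3/0.6 = 5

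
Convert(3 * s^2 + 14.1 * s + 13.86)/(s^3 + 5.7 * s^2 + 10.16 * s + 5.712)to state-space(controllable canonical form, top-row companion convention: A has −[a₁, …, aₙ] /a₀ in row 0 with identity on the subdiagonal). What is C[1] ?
Reachable canonical form: C = numerator coefficients (right-aligned, zero-padded to length n).
num = 3*s^2 + 14.1*s + 13.86, C = [[3, 14.1, 13.86]].
C[1] = 14.1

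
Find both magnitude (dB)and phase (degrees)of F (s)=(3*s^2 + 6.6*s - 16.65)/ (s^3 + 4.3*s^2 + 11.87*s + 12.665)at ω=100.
Substitute s = j*100: F(j100) = 0.000631451 - 0.0300251j.
|F| = 20*log₁₀(sqrt(Re²+Im²)) = -30.45 dB.
∠F = atan2(Im, Re) = -88.80°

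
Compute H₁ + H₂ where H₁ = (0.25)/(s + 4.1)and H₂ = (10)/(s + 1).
Parallel: H = H₁ + H₂ = (n₁·d₂ + n₂·d₁)/(d₁·d₂).
n₁·d₂ = 0.25*s + 0.25. n₂·d₁ = 10*s + 41. Sum = 10.25*s + 41.25. d₁·d₂ = s^2 + 5.1*s + 4.1.
H(s) = (10.25*s + 41.25)/(s^2 + 5.1*s + 4.1)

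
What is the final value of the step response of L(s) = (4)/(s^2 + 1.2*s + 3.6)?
FVT: lim_{t→∞} y(t) = lim_{s→0} s*Y(s) where Y(s) = L(s)/s.
= lim_{s→0} L(s) = L(0) = num(0)/den(0) = 4/3.6 = 1.111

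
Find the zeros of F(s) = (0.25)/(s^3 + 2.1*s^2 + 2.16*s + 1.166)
Numerator is a nonzero constant (0.25) → Zeros: none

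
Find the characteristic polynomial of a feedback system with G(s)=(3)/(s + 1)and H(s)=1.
Characteristic poly = G_den * H_den + G_num * H_num = (s + 1) + (3) = s + 4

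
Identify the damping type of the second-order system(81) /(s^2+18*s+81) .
Standard form: ωn²/(s²+2ζωn·s+ωn²) gives ωn=9, ζ=1.
Critically damped (ζ = 1)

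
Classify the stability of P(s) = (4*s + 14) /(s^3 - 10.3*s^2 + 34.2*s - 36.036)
Denominator: s^3 - 10.3*s^2 + 34.2*s - 36.036 = (s - 3.9)(s - 2.2)(s - 4.2). Poles: 2.2, 3.9, 4.2. Unstable (3 pole(s) in RHP)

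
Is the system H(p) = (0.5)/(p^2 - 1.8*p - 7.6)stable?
Denominator: p^2 - 1.8*p - 7.6 = (p - 3.8)(p + 2). Poles: -2, 3.8. All Re(p)<0: No (unstable)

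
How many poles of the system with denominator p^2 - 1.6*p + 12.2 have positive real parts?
Poles: 0.8 + 3.4j, 0.8 - 3.4j. RHP poles (Re>0): 2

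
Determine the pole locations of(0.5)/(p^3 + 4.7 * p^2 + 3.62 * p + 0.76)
Set denominator = 0: p^3 + 4.7*p^2 + 3.62*p + 0.76 = (p + 0.5)(p + 0.4)(p + 3.8) = 0 → Poles: -0.4, -0.5, -3.8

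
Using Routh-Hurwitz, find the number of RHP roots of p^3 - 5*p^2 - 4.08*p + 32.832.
Routh array:
p^3: [1, -4.08]; p^2: [-5, 32.832]; p^1: [2.4864]; p^0: [32.832]
First column: [1, -5, 2.4864, 32.832]. Sign changes = RHP roots = 2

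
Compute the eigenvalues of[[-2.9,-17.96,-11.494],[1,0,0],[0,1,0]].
Eigenvalues solve det(λI - A) = 0.
Characteristic polynomial: λ^3 + 2.9*λ^2 + 17.96*λ + 11.494 = 0.
Factor: (λ + 0.7)(λ^2 + 2.2*λ + 16.42) = 0.
Roots: -0.7, -1.1 + 3.9j, -1.1 - 3.9j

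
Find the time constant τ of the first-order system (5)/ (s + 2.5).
First-order system: τ = -1/pole. Pole = -2.5. τ = -1/(-2.5) = 0.4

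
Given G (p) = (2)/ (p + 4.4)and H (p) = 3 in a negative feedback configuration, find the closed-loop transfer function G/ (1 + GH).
Closed-loop T = G/(1+GH).
Numerator: G_num * H_den = 2.
Denominator: G_den * H_den + G_num * H_num = (p + 4.4) + (6) = p + 10.4.
T(p) = (2)/(p + 10.4)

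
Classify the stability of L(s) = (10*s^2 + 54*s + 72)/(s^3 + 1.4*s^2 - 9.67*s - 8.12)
Denominator: s^3 + 1.4*s^2 - 9.67*s - 8.12 = (s - 2.9)(s + 3.5)(s + 0.8). Poles: -0.8, -3.5, 2.9. Unstable (1 pole(s) in RHP)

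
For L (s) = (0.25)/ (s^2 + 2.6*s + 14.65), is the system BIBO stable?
Denominator: s^2 + 2.6*s + 14.65. Poles: -1.3 + 3.6j, -1.3 - 3.6j. All Re(p)<0: Yes (stable)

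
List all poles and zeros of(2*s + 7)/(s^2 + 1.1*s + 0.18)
Set denominator = 0: s^2 + 1.1*s + 0.18 = (s + 0.9)(s + 0.2) = 0 → Poles: -0.2, -0.9
Set numerator = 0: 2*s + 7 = 0 → Zeros: -3.5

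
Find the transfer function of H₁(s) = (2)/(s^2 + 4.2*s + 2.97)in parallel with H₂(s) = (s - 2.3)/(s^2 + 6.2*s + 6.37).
Parallel: H = H₁ + H₂ = (n₁·d₂ + n₂·d₁)/(d₁·d₂).
n₁·d₂ = 2*s^2 + 12.4*s + 12.74. n₂·d₁ = s^3 + 1.9*s^2 - 6.69*s - 6.831. Sum = s^3 + 3.9*s^2 + 5.71*s + 5.909. d₁·d₂ = s^4 + 10.4*s^3 + 35.38*s^2 + 45.168*s + 18.9189.
H(s) = (s^3 + 3.9*s^2 + 5.71*s + 5.909)/(s^4 + 10.4*s^3 + 35.38*s^2 + 45.168*s + 18.9189)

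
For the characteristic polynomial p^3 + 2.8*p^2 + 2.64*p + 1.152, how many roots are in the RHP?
p^3 + 2.8*p^2 + 2.64*p + 1.152 = (p + 1.6)(p^2 + 1.2*p + 0.72). Poles: -0.6 + 0.6j, -0.6 - 0.6j, -1.6. RHP poles (Re>0): 0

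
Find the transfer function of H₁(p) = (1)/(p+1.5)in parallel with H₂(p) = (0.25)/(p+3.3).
Parallel: H = H₁ + H₂ = (n₁·d₂ + n₂·d₁)/(d₁·d₂).
n₁·d₂ = p + 3.3. n₂·d₁ = 0.25*p + 0.375. Sum = 1.25*p + 3.675. d₁·d₂ = p^2 + 4.8*p + 4.95.
H(p) = (1.25*p + 3.675)/(p^2 + 4.8*p + 4.95)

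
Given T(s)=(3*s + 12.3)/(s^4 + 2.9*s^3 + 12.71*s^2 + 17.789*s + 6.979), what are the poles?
Set denominator = 0: s^4 + 2.9*s^3 + 12.71*s^2 + 17.789*s + 6.979 = (s + 1)(s + 0.7)(s^2 + 1.2*s + 9.97) = 0 → Poles: -0.6 + 3.1j, -0.6 - 3.1j, -0.7, -1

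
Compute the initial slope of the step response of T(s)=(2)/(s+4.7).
IVT: y'(0⁺) = lim_{s→∞} s²·Y(s) = lim_{s→∞} s·T(s).
deg(num) = 0, deg(den) = 1, relative degree = 1, so s·T(s) → (leading num)/(leading den) = 2/1 = 2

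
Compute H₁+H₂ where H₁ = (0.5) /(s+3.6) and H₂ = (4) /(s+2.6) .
Parallel: H = H₁ + H₂ = (n₁·d₂ + n₂·d₁)/(d₁·d₂).
n₁·d₂ = 0.5*s + 1.3. n₂·d₁ = 4*s + 14.4. Sum = 4.5*s + 15.7. d₁·d₂ = s^2 + 6.2*s + 9.36.
H(s) = (4.5*s + 15.7)/(s^2 + 6.2*s + 9.36)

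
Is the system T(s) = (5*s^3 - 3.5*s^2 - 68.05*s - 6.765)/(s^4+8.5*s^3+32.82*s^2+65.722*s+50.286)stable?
Denominator: s^4 + 8.5*s^3 + 32.82*s^2 + 65.722*s + 50.286 = (s + 1.7)(s + 3)(s^2 + 3.8*s + 9.86). Poles: -1.7, -1.9 + 2.5j, -1.9 - 2.5j, -3. All Re(p)<0: Yes (stable)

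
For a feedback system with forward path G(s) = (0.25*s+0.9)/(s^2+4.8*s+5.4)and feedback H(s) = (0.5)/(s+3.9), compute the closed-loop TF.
Closed-loop T = G/(1+GH).
Numerator: G_num * H_den = 0.25*s^2 + 1.875*s + 3.51.
Denominator: G_den * H_den + G_num * H_num = (s^3 + 8.7*s^2 + 24.12*s + 21.06) + (0.125*s + 0.45) = s^3 + 8.7*s^2 + 24.245*s + 21.51.
T(s) = (0.25*s^2 + 1.875*s + 3.51)/(s^3 + 8.7*s^2 + 24.245*s + 21.51)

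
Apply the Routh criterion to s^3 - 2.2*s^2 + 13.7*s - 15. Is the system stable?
Routh array:
s^3: [1, 13.7]; s^2: [-2.2, -15]; s^1: [6.88182]; s^0: [-15]
First column: [1, -2.2, 6.88182, -15]. Sign changes = 3.
No, unstable (3 RHP root(s))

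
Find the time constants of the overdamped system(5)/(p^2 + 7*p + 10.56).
Overdamped: real poles at -2.2, -4.8. τ = -1/pole → τ₁ = 0.4545, τ₂ = 0.2083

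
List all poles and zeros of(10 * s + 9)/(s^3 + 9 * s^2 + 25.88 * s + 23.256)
Set denominator = 0: s^3 + 9*s^2 + 25.88*s + 23.256 = (s + 1.8)(s + 3.8)(s + 3.4) = 0 → Poles: -1.8, -3.4, -3.8
Set numerator = 0: 10*s + 9 = 0 → Zeros: -0.9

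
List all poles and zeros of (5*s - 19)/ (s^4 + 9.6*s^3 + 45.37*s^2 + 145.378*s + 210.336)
Set denominator = 0: s^4 + 9.6*s^3 + 45.37*s^2 + 145.378*s + 210.336 = (s + 4.2)(s + 3.2)(s^2 + 2.2*s + 15.65) = 0 → Poles: -1.1 + 3.8j, -1.1 - 3.8j, -3.2, -4.2
Set numerator = 0: 5*s - 19 = 0 → Zeros: 3.8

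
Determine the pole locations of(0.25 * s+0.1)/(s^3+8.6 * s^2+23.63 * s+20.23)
Set denominator = 0: s^3 + 8.6*s^2 + 23.63*s + 20.23 = (s + 3.4)(s + 3.5)(s + 1.7) = 0 → Poles: -1.7, -3.4, -3.5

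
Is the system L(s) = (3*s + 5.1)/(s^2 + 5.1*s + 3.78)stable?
Denominator: s^2 + 5.1*s + 3.78 = (s + 4.2)(s + 0.9). Poles: -0.9, -4.2. All Re(p)<0: Yes (stable)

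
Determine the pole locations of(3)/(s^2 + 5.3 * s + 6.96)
Set denominator = 0: s^2 + 5.3*s + 6.96 = (s + 2.9)(s + 2.4) = 0 → Poles: -2.4, -2.9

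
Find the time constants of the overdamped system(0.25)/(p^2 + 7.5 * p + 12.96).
Overdamped: real poles at -2.7, -4.8. τ = -1/pole → τ₁ = 0.3704, τ₂ = 0.2083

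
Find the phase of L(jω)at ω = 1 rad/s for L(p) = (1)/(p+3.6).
Substitute p = j*1: L(j1) = 0.25788 - 0.0716332j.
∠L(j1) = atan2(Im, Re) = atan2(-0.0716332, 0.25788) = -15.52°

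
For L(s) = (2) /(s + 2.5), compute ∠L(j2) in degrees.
Substitute s = j*2: L(j2) = 0.487805 - 0.390244j.
∠L(j2) = atan2(Im, Re) = atan2(-0.390244, 0.487805) = -38.66°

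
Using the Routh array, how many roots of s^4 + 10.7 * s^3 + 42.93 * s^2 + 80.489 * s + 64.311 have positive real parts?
Routh array:
s^4: [1, 42.93, 64.311]; s^3: [10.7, 80.489]; s^2: [35.4077, 64.311]; s^1: [61.0546]; s^0: [64.311]
First column: [1, 10.7, 35.4077, 61.0546, 64.311]. Sign changes = RHP roots = 0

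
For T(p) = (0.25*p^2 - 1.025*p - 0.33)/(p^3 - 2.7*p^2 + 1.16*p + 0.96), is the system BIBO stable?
Denominator: p^3 - 2.7*p^2 + 1.16*p + 0.96 = (p - 1.6)(p - 1.5)(p + 0.4). Poles: -0.4, 1.5, 1.6. All Re(p)<0: No (unstable)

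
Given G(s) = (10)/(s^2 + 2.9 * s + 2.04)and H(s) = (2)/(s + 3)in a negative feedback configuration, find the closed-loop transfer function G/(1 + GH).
Closed-loop T = G/(1+GH).
Numerator: G_num * H_den = 10*s + 30.
Denominator: G_den * H_den + G_num * H_num = (s^3 + 5.9*s^2 + 10.74*s + 6.12) + (20) = s^3 + 5.9*s^2 + 10.74*s + 26.12.
T(s) = (10*s + 30)/(s^3 + 5.9*s^2 + 10.74*s + 26.12)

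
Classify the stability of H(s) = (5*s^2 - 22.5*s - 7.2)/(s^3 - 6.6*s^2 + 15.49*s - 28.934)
Denominator: s^3 - 6.6*s^2 + 15.49*s - 28.934 = (s - 4.6)(s^2 - 2*s + 6.29). Poles: 1 + 2.3j, 1 - 2.3j, 4.6. Unstable (3 pole(s) in RHP)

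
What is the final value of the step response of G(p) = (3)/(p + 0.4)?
FVT: lim_{t→∞} y(t) = lim_{p→0} p*Y(p) where Y(p) = G(p)/p.
= lim_{p→0} G(p) = G(0) = num(0)/den(0) = 3/0.4 = 7.5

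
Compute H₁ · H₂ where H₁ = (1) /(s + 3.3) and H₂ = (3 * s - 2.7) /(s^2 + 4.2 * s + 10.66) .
Series: H = H₁ · H₂ = (n₁·n₂)/(d₁·d₂).
Num: n₁·n₂ = 3*s - 2.7. Den: d₁·d₂ = s^3 + 7.5*s^2 + 24.52*s + 35.178.
H(s) = (3*s - 2.7)/(s^3 + 7.5*s^2 + 24.52*s + 35.178)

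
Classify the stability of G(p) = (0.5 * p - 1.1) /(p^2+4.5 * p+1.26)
Denominator: p^2 + 4.5*p + 1.26 = (p + 4.2)(p + 0.3). Poles: -0.3, -4.2. Stable (all poles in LHP)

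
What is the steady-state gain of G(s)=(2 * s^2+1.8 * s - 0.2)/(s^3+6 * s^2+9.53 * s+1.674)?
DC gain = G(0) = num(0)/den(0) = -0.2/1.674 = -0.1195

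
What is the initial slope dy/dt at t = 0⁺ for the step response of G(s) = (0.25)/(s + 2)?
IVT: y'(0⁺) = lim_{s→∞} s²·Y(s) = lim_{s→∞} s·G(s).
deg(num) = 0, deg(den) = 1, relative degree = 1, so s·G(s) → (leading num)/(leading den) = 0.25/1 = 0.25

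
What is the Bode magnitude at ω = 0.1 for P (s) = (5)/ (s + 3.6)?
Substitute s = j*0.1: P(j0.1) = 1.38782 - 0.0385505j.
|P(j0.1)| = sqrt(Re² + Im²) = 1.388.
20*log₁₀(1.388) = 2.85 dB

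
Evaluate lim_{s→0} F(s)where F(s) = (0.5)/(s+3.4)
DC gain = F(0) = num(0)/den(0) = 0.5/3.4 = 0.1471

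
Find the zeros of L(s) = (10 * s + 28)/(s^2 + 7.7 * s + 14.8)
Set numerator = 0: 10*s + 28 = 0 → Zeros: -2.8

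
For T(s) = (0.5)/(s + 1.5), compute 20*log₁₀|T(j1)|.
Substitute s = j*1: T(j1) = 0.230769 - 0.153846j.
|T(j1)| = sqrt(Re² + Im²) = 0.2774.
20*log₁₀(0.2774) = -11.14 dB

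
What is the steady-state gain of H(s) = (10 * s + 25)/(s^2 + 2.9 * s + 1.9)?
DC gain = H(0) = num(0)/den(0) = 25/1.9 = 13.16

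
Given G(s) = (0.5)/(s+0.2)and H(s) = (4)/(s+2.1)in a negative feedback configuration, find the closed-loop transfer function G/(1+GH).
Closed-loop T = G/(1+GH).
Numerator: G_num * H_den = 0.5*s + 1.05.
Denominator: G_den * H_den + G_num * H_num = (s^2 + 2.3*s + 0.42) + (2) = s^2 + 2.3*s + 2.42.
T(s) = (0.5*s + 1.05)/(s^2 + 2.3*s + 2.42)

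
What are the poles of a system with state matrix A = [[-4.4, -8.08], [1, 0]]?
Eigenvalues solve det(λI - A) = 0.
Characteristic polynomial: λ^2 + 4.4*λ + 8.08 = 0.
Roots: -2.2 + 1.8j, -2.2 - 1.8j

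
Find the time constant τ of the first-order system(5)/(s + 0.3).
First-order system: τ = -1/pole. Pole = -0.3. τ = -1/(-0.3) = 3.333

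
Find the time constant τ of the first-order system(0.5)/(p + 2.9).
First-order system: τ = -1/pole. Pole = -2.9. τ = -1/(-2.9) = 0.3448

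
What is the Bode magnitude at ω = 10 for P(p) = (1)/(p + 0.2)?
Substitute p = j*10: P(j10) = 0.0019992 - 0.09996j.
|P(j10)| = sqrt(Re² + Im²) = 0.09998.
20*log₁₀(0.09998) = -20.00 dB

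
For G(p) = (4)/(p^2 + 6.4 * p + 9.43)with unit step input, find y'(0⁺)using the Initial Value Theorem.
IVT: y'(0⁺) = lim_{p→∞} p²·Y(p) = lim_{p→∞} p·G(p).
deg(num) = 0, deg(den) = 2, relative degree = 2 ≥ 2, so p·G(p) → 0. Initial slope = 0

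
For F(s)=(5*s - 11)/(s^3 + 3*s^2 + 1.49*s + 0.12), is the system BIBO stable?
Denominator: s^3 + 3*s^2 + 1.49*s + 0.12 = (s + 0.1)(s + 0.5)(s + 2.4). Poles: -0.1, -0.5, -2.4. All Re(p)<0: Yes (stable)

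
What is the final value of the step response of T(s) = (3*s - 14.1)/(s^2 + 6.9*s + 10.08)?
FVT: lim_{t→∞} y(t) = lim_{s→0} s*Y(s) where Y(s) = T(s)/s.
= lim_{s→0} T(s) = T(0) = num(0)/den(0) = -14.1/10.08 = -1.399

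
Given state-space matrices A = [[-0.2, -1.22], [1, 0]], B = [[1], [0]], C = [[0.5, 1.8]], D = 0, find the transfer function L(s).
L(s) = C(sI - A)⁻¹B + D.
Characteristic polynomial det(sI - A) = s^2 + 0.2*s + 1.22.
Numerator from C·adj(sI-A)·B + D·det(sI-A) = 0.5*s + 1.8.
L(s) = (0.5*s + 1.8)/(s^2 + 0.2*s + 1.22)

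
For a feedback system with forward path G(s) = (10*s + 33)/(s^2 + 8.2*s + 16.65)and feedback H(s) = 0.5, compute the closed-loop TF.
Closed-loop T = G/(1+GH).
Numerator: G_num * H_den = 10*s + 33.
Denominator: G_den * H_den + G_num * H_num = (s^2 + 8.2*s + 16.65) + (5*s + 16.5) = s^2 + 13.2*s + 33.15.
T(s) = (10*s + 33)/(s^2 + 13.2*s + 33.15)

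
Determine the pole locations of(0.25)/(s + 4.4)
Set denominator = 0: s + 4.4 = 0 → Poles: -4.4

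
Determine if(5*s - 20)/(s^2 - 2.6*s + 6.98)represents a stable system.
Denominator: s^2 - 2.6*s + 6.98. Poles: 1.3 + 2.3j, 1.3 - 2.3j. All Re(p)<0: No (unstable)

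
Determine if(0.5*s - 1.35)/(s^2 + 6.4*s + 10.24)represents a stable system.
Denominator: s^2 + 6.4*s + 10.24 = (s + 3.2)(s + 3.2). Poles: -3.2, -3.2. All Re(p)<0: Yes (stable)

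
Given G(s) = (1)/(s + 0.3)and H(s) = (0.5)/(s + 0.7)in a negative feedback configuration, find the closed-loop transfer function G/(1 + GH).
Closed-loop T = G/(1+GH).
Numerator: G_num * H_den = s + 0.7.
Denominator: G_den * H_den + G_num * H_num = (s^2 + s + 0.21) + (0.5) = s^2 + s + 0.71.
T(s) = (s + 0.7)/(s^2 + s + 0.71)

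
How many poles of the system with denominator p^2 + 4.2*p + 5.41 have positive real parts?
Poles: -2.1 + 1j, -2.1 - 1j. RHP poles (Re>0): 0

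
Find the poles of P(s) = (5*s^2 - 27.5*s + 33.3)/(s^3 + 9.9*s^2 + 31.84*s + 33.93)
Set denominator = 0: s^3 + 9.9*s^2 + 31.84*s + 33.93 = (s + 4.5)(s^2 + 5.4*s + 7.54) = 0 → Poles: -2.7 + 0.5j, -2.7 - 0.5j, -4.5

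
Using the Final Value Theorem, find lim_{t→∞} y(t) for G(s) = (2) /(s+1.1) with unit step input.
FVT: lim_{t→∞} y(t) = lim_{s→0} s*Y(s) where Y(s) = G(s)/s.
= lim_{s→0} G(s) = G(0) = num(0)/den(0) = 2/1.1 = 1.818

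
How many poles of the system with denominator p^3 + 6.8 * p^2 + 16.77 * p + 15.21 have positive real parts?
p^3 + 6.8*p^2 + 16.77*p + 15.21 = (p + 2.6)(p^2 + 4.2*p + 5.85). Poles: -2.1 + 1.2j, -2.1 - 1.2j, -2.6. RHP poles (Re>0): 0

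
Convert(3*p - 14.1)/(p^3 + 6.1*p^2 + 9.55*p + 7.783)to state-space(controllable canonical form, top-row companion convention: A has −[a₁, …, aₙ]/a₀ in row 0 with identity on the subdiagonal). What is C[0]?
Reachable canonical form: C = numerator coefficients (right-aligned, zero-padded to length n).
num = 3*p - 14.1, C = [[0, 3, -14.1]].
C[0] = 0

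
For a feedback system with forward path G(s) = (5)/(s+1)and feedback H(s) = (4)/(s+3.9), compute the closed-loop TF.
Closed-loop T = G/(1+GH).
Numerator: G_num * H_den = 5*s + 19.5.
Denominator: G_den * H_den + G_num * H_num = (s^2 + 4.9*s + 3.9) + (20) = s^2 + 4.9*s + 23.9.
T(s) = (5*s + 19.5)/(s^2 + 4.9*s + 23.9)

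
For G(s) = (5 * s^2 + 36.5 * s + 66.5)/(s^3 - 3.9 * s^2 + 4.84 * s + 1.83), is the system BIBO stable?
Denominator: s^3 - 3.9*s^2 + 4.84*s + 1.83 = (s + 0.3)(s^2 - 4.2*s + 6.1). Poles: -0.3, 2.1 + 1.3j, 2.1 - 1.3j. All Re(p)<0: No (unstable)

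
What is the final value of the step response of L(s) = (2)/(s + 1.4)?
FVT: lim_{t→∞} y(t) = lim_{s→0} s*Y(s) where Y(s) = L(s)/s.
= lim_{s→0} L(s) = L(0) = num(0)/den(0) = 2/1.4 = 1.429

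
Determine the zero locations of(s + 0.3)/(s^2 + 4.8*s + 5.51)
Set numerator = 0: s + 0.3 = 0 → Zeros: -0.3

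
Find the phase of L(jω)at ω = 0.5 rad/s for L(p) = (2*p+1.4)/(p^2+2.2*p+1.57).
Substitute p = j*0.5: L(j0.5) = 0.99851 - 0.0745156j.
∠L(j0.5) = atan2(Im, Re) = atan2(-0.0745156, 0.99851) = -4.27°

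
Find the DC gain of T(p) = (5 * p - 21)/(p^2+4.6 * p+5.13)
DC gain = T(0) = num(0)/den(0) = -21/5.13 = -4.094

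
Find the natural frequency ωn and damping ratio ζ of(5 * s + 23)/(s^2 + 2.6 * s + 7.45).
Underdamped: complex pole -1.3 + 2.4j. ωn = |pole| = 2.729, ζ = -Re(pole)/ωn = 0.4763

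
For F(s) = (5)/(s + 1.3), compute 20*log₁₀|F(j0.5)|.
Substitute s = j*0.5: F(j0.5) = 3.35052 - 1.28866j.
|F(j0.5)| = sqrt(Re² + Im²) = 3.59.
20*log₁₀(3.59) = 11.10 dB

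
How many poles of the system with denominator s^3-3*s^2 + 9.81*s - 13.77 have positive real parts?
s^3 - 3*s^2 + 9.81*s - 13.77 = (s - 1.8)(s^2 - 1.2*s + 7.65). Poles: 0.6 + 2.7j, 0.6 - 2.7j, 1.8. RHP poles (Re>0): 3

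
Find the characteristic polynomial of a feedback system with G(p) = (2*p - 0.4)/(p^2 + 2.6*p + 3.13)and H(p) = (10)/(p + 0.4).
Characteristic poly = G_den * H_den + G_num * H_num = (p^3 + 3*p^2 + 4.17*p + 1.252) + (20*p - 4) = p^3 + 3*p^2 + 24.17*p - 2.748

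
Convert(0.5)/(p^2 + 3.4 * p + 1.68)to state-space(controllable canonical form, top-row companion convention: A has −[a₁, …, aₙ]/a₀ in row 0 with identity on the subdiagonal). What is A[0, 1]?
Reachable canonical form for den = p^2 + 3.4*p + 1.68: top row of A = -[a₁,a₂,...,aₙ]/a₀, ones on the subdiagonal, zeros elsewhere.
A = [[-3.4, -1.68], [1, 0]].
A[0,1] = -1.68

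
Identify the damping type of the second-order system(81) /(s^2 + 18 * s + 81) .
Standard form: ωn²/(s²+2ζωn·s+ωn²) gives ωn=9, ζ=1.
Critically damped (ζ = 1)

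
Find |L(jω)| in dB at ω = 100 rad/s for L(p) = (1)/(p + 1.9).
Substitute p = j*100: L(j100) = 0.000189931 - 0.00999639j.
|L(j100)| = sqrt(Re² + Im²) = 0.009998.
20*log₁₀(0.009998) = -40.00 dB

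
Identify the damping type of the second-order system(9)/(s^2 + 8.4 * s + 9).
Standard form: ωn²/(s²+2ζωn·s+ωn²) gives ωn=3, ζ=1.4.
Overdamped (ζ = 1.4 > 1)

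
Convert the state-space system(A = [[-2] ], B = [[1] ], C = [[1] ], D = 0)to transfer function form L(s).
L(s) = C(sI - A)⁻¹B + D.
Characteristic polynomial det(sI - A) = s + 2.
Numerator from C·adj(sI-A)·B + D·det(sI-A) = 1.
L(s) = (1)/(s + 2)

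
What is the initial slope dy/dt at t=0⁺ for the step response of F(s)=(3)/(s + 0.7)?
IVT: y'(0⁺) = lim_{s→∞} s²·Y(s) = lim_{s→∞} s·F(s).
deg(num) = 0, deg(den) = 1, relative degree = 1, so s·F(s) → (leading num)/(leading den) = 3/1 = 3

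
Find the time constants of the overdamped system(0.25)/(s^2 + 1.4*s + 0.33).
Overdamped: real poles at -1.1, -0.3. τ = -1/pole → τ₁ = 0.9091, τ₂ = 3.333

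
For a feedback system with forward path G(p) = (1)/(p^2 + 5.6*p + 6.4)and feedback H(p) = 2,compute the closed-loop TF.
Closed-loop T = G/(1+GH).
Numerator: G_num * H_den = 1.
Denominator: G_den * H_den + G_num * H_num = (p^2 + 5.6*p + 6.4) + (2) = p^2 + 5.6*p + 8.4.
T(p) = (1)/(p^2 + 5.6*p + 8.4)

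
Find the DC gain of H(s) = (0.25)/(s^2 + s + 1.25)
DC gain = H(0) = num(0)/den(0) = 0.25/1.25 = 0.2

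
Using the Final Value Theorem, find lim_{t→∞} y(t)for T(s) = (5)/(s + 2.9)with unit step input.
FVT: lim_{t→∞} y(t) = lim_{s→0} s*Y(s) where Y(s) = T(s)/s.
= lim_{s→0} T(s) = T(0) = num(0)/den(0) = 5/2.9 = 1.724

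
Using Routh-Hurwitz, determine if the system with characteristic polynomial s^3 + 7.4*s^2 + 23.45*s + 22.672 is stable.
Routh array:
s^3: [1, 23.45]; s^2: [7.4, 22.672]; s^1: [20.3862]; s^0: [22.672]
First column: [1, 7.4, 20.3862, 22.672]. Sign changes = 0.
Yes, stable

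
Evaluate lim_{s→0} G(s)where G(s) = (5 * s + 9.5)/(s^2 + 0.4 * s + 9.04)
DC gain = G(0) = num(0)/den(0) = 9.5/9.04 = 1.051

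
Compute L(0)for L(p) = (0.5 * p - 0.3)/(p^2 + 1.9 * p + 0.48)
DC gain = L(0) = num(0)/den(0) = -0.3/0.48 = -0.625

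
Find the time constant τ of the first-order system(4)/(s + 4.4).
First-order system: τ = -1/pole. Pole = -4.4. τ = -1/(-4.4) = 0.2273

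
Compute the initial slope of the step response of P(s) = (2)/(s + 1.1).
IVT: y'(0⁺) = lim_{s→∞} s²·Y(s) = lim_{s→∞} s·P(s).
deg(num) = 0, deg(den) = 1, relative degree = 1, so s·P(s) → (leading num)/(leading den) = 2/1 = 2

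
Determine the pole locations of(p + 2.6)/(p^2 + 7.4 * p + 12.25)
Set denominator = 0: p^2 + 7.4*p + 12.25 = (p + 4.9)(p + 2.5) = 0 → Poles: -2.5, -4.9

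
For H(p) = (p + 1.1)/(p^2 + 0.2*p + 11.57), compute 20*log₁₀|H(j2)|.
Substitute p = j*2: H(j2) = 0.158827 + 0.255808j.
|H(j2)| = sqrt(Re² + Im²) = 0.3011.
20*log₁₀(0.3011) = -10.43 dB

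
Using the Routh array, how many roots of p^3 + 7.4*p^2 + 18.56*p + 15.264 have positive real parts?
Routh array:
p^3: [1, 18.56]; p^2: [7.4, 15.264]; p^1: [16.4973]; p^0: [15.264]
First column: [1, 7.4, 16.4973, 15.264]. Sign changes = RHP roots = 0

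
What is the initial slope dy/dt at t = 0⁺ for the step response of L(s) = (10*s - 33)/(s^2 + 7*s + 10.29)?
IVT: y'(0⁺) = lim_{s→∞} s²·Y(s) = lim_{s→∞} s·L(s).
deg(num) = 1, deg(den) = 2, relative degree = 1, so s·L(s) → (leading num)/(leading den) = 10/1 = 10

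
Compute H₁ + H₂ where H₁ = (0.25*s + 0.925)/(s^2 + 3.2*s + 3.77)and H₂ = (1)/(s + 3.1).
Parallel: H = H₁ + H₂ = (n₁·d₂ + n₂·d₁)/(d₁·d₂).
n₁·d₂ = 0.25*s^2 + 1.7*s + 2.8675. n₂·d₁ = s^2 + 3.2*s + 3.77. Sum = 1.25*s^2 + 4.9*s + 6.6375. d₁·d₂ = s^3 + 6.3*s^2 + 13.69*s + 11.687.
H(s) = (1.25*s^2 + 4.9*s + 6.6375)/(s^3 + 6.3*s^2 + 13.69*s + 11.687)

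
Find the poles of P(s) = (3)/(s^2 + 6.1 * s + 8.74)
Set denominator = 0: s^2 + 6.1*s + 8.74 = (s + 2.3)(s + 3.8) = 0 → Poles: -2.3, -3.8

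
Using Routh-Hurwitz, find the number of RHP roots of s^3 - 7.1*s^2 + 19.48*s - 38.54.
Routh array:
s^3: [1, 19.48]; s^2: [-7.1, -38.54]; s^1: [14.0518]; s^0: [-38.54]
First column: [1, -7.1, 14.0518, -38.54]. Sign changes = RHP roots = 3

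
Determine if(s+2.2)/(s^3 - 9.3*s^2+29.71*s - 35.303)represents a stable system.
Denominator: s^3 - 9.3*s^2 + 29.71*s - 35.303 = (s - 4.3)(s^2 - 5*s + 8.21). Poles: 2.5 + 1.4j, 2.5 - 1.4j, 4.3. All Re(p)<0: No (unstable)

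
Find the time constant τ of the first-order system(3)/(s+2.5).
First-order system: τ = -1/pole. Pole = -2.5. τ = -1/(-2.5) = 0.4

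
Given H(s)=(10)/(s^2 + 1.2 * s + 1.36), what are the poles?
Set denominator = 0: s^2 + 1.2*s + 1.36 = 0 → Poles: -0.6 + 1j, -0.6 - 1j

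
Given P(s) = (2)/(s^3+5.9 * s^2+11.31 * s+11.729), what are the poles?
Set denominator = 0: s^3 + 5.9*s^2 + 11.31*s + 11.729 = (s + 3.7)(s^2 + 2.2*s + 3.17) = 0 → Poles: -1.1 + 1.4j, -1.1 - 1.4j, -3.7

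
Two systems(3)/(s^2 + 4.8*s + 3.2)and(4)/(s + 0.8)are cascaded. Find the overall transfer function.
Series: H = H₁ · H₂ = (n₁·n₂)/(d₁·d₂).
Num: n₁·n₂ = 12. Den: d₁·d₂ = s^3 + 5.6*s^2 + 7.04*s + 2.56.
H(s) = (12)/(s^3 + 5.6*s^2 + 7.04*s + 2.56)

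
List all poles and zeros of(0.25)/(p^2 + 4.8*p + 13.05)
Set denominator = 0: p^2 + 4.8*p + 13.05 = 0 → Poles: -2.4 + 2.7j, -2.4 - 2.7j
Numerator is a nonzero constant (0.25) → Zeros: none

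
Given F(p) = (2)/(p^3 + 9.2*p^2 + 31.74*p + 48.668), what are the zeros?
Numerator is a nonzero constant (2) → Zeros: none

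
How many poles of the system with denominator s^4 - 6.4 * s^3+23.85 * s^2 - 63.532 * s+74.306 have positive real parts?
s^4 - 6.4*s^3 + 23.85*s^2 - 63.532*s + 74.306 = (s^2 - 1.2*s + 10.6)(s^2 - 5.2*s + 7.01). Poles: 0.6 + 3.2j, 0.6 - 3.2j, 2.6 + 0.5j, 2.6 - 0.5j. RHP poles (Re>0): 4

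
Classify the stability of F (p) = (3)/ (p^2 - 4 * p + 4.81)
Denominator: p^2 - 4*p + 4.81. Poles: 2 + 0.9j, 2 - 0.9j. Unstable (2 pole(s) in RHP)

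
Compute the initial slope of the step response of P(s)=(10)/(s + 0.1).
IVT: y'(0⁺) = lim_{s→∞} s²·Y(s) = lim_{s→∞} s·P(s).
deg(num) = 0, deg(den) = 1, relative degree = 1, so s·P(s) → (leading num)/(leading den) = 10/1 = 10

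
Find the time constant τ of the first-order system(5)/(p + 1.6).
First-order system: τ = -1/pole. Pole = -1.6. τ = -1/(-1.6) = 0.625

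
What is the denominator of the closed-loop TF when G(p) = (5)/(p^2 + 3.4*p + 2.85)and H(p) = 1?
Characteristic poly = G_den * H_den + G_num * H_num = (p^2 + 3.4*p + 2.85) + (5) = p^2 + 3.4*p + 7.85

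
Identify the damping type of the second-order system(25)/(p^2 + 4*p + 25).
Standard form: ωn²/(p²+2ζωn·p+ωn²) gives ωn=5, ζ=0.4.
Underdamped (ζ = 0.4 < 1)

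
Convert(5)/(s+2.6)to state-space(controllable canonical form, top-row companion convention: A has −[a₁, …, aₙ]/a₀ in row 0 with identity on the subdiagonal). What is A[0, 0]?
Reachable canonical form for den = s + 2.6: top row of A = -[a₁,a₂,...,aₙ]/a₀, ones on the subdiagonal, zeros elsewhere.
A = [[-2.6]].
A[0,0] = -2.6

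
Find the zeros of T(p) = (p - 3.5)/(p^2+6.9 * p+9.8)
Set numerator = 0: p - 3.5 = 0 → Zeros: 3.5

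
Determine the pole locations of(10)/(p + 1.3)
Set denominator = 0: p + 1.3 = 0 → Poles: -1.3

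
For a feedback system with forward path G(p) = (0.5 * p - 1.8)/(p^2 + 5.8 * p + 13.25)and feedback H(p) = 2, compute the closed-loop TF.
Closed-loop T = G/(1+GH).
Numerator: G_num * H_den = 0.5*p - 1.8.
Denominator: G_den * H_den + G_num * H_num = (p^2 + 5.8*p + 13.25) + (p - 3.6) = p^2 + 6.8*p + 9.65.
T(p) = (0.5*p - 1.8)/(p^2 + 6.8*p + 9.65)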